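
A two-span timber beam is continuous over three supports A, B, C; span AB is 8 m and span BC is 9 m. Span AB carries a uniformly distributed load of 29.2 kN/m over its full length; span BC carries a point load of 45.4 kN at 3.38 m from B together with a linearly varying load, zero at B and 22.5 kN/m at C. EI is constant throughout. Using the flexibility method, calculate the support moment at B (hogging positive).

M_B = 207.4 kN·m

Release continuity at B by inserting a hinge; the redundant is the internal moment M_B. The primary structure is two simply-supported spans AB and BC.
Discontinuity in slope at B on the released structure — sum the simple-span end rotations:
  span AB: UDL 29.2: wL³/(24EI) = 622.9/EI
  span BC: point load 45.4 at a = 3.38: Pab(L + b)/(6LEI) = 233.5/EI
  span BC: triangular load, peak 22.5: 7w₀L³/(360EI) = 318.9/EI
  relative rotation θ_0 = (622.9 + 552.4)/EI = 1175/EI
A unit hogging moment at B produces rotation L₁/(3EI) + L₂/(3EI) = 5.667/EI.
Slope continuity at B: θ_0 = M_B·5.667/EI, so M_B = 1175/5.667 = 207.4 kN·m (hogging).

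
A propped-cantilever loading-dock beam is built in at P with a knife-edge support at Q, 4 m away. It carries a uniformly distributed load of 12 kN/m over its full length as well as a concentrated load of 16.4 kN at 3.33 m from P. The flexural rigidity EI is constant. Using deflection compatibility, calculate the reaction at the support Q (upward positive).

R_Q = 30.32 kN

Remove the prop at Q; the released (primary) structure is a cantilever built in at P.
Primary-structure tip deflection at Q by superposition:
  UDL 12: wL⁴/(8EI) = 384/EI
  point load 16.4 at a = 3.33: Pa²(3L − a)/(6EI) = 262.8/EI
  δ_0 = 646.8/EI
Flexibility coefficient — unit upward force at Q: δ_{QQ} = L³/(3EI) = 21.33/EI.
Compatibility at Q: δ_0 − R_Q·δ_{QQ} = 0, so R_Q = 646.8/21.33 = 30.32 kN.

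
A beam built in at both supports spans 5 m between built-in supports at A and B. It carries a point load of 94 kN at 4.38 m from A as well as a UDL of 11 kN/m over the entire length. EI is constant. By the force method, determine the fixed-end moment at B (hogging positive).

M_B = 67.64 kN·m

Release both end moments; the primary structure is a simply-supported span AB with redundants M_A and M_B.
End rotations of the released simple span under the applied load (×1/EI):
  at A: point load 94 at a = 4.38: Pab(L + b)/(6LEI) = 47.82/EI
  at B: point load 94 at a = 4.38: Pab(L + a)/(6LEI) = 79.81/EI
  at A: UDL 11: wL³/(24EI) = 57.29/EI
  at B: UDL 11: wL³/(24EI) = 57.29/EI
  θ_A0 = 105.1/EI,  θ_B0 = 137.1/EI
Flexibility coefficients: a unit moment at one end gives L/(3EI) there and L/(6EI) at the far end, so f₁₁ = f₂₂ = 1.667/EI and f₁₂ = f₂₁ = 0.8333/EI.
Compatibility — zero rotation at each built-in end:
  1.667 M_A + 0.8333 M_B = 105.1
  0.8333 M_A + 1.667 M_B = 137.1
Solving the pair gives M_A = 29.25 kN·m and M_B = 67.64 kN·m (hogging).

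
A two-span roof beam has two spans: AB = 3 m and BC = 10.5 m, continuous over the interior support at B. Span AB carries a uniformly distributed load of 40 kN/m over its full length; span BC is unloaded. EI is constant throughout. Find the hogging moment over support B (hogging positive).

Take M_B as the redundant. Released structure: two simple spans AB and BC with a hinge at B.
Discontinuity in slope at B on the released structure — sum the simple-span end rotations:
  span AB: UDL 40: wL³/(24EI) = 45/EI
  relative rotation θ_0 = (45 + 0)/EI = 45/EI
A unit hogging moment at B produces rotation L₁/(3EI) + L₂/(3EI) = 4.5/EI.
Slope continuity at B: θ_0 = M_B·4.5/EI, so M_B = 45/4.5 = 10 kN·m (hogging).

M_B = 10 kN·m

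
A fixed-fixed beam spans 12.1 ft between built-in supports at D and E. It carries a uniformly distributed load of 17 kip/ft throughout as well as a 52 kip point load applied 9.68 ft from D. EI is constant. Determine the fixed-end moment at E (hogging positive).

M_E = 288 kip·ft

Release both end moments; the primary structure is a simply-supported span DE with redundants M_D and M_E.
Simple-span end rotations at D and E under the given loads:
  at D: UDL 17: wL³/(24EI) = 1255/EI
  at E: UDL 17: wL³/(24EI) = 1255/EI
  at D: point load 52 at a = 9.68: Pab(L + b)/(6LEI) = 243.6/EI
  at E: point load 52 at a = 9.68: Pab(L + a)/(6LEI) = 365.4/EI
  θ_D0 = 1498/EI,  θ_E0 = 1620/EI
Flexibility coefficients: a unit moment at one end gives L/(3EI) there and L/(6EI) at the far end, so f₁₁ = f₂₂ = 4.033/EI and f₁₂ = f₂₁ = 2.017/EI.
Compatibility — zero rotation at each built-in end:
  4.033 M_D + 2.017 M_E = 1498
  2.017 M_D + 4.033 M_E = 1620
Solving the pair gives M_D = 227.5 kip·ft and M_E = 288 kip·ft (hogging).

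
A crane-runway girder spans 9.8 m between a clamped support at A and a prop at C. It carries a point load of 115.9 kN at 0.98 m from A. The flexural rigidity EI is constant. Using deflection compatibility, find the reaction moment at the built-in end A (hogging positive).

M_A = 97.11 kN·m

Remove the prop at C; the released (primary) structure is a cantilever built in at A.
Deflection at C on the released cantilever, summing each load's contribution:
  point load 115.9 at a = 0.98: Pa²(3L − a)/(6EI) = 527.2/EI
Tip deflection under a unit load at C: L³/(3EI) = 313.7/EI.
Compatibility at C: δ_0 − R_C·δ_{CC} = 0, so R_C = 527.2/313.7 = 1.681 kN.
Moment equilibrium about A: M_A = Σ(load moments about A) − R_C·L = 113.6 − 1.681×9.8 = 97.11 kN·m.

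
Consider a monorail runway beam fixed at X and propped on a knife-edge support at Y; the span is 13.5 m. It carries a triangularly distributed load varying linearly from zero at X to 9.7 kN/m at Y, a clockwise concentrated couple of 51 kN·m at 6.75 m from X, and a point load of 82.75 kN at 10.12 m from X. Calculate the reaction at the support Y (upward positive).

R_Y = 92.58 kN

Release the roller at Y. Primary structure: cantilever fixed at X.
Deflection at Y on the released cantilever, summing each load's contribution:
  triangular load, peak 9.7 at the free end: 11w₀L⁴/(120EI) = 29534/EI
  clockwise couple 51 at a = 6.75: M₀a(2L − a)/(2EI) = 3486/EI
  point load 82.75 at a = 10.12: Pa²(3L − a)/(6EI) = 42911/EI
  δ_0 = 75930/EI
Flexibility coefficient — unit upward force at Y: δ_{YY} = L³/(3EI) = 820.1/EI.
The prop prevents deflection at Y: R_Y = δ_0/δ_{YY} = 75930/820.1 = 92.58 kN.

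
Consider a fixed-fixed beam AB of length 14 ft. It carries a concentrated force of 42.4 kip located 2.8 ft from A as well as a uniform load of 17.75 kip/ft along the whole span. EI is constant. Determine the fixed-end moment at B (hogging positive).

M_B = 308.9 kip·ft

Take the two fixed-end moments M_A, M_B as redundants; the released structure is the simple span AB.
Simple-span end rotations at A and B under the given loads:
  at A: point load 42.4 at a = 2.8: Pab(L + b)/(6LEI) = 398.9/EI
  at B: point load 42.4 at a = 2.8: Pab(L + a)/(6LEI) = 265.9/EI
  at A: UDL 17.75: wL³/(24EI) = 2029/EI
  at B: UDL 17.75: wL³/(24EI) = 2029/EI
  θ_A0 = 2428/EI,  θ_B0 = 2295/EI
Flexibility coefficients: a unit moment at one end gives L/(3EI) there and L/(6EI) at the far end, so f₁₁ = f₂₂ = 4.667/EI and f₁₂ = f₂₁ = 2.333/EI.
Compatibility — zero rotation at each built-in end:
  4.667 M_A + 2.333 M_B = 2428
  2.333 M_A + 4.667 M_B = 2295
Solving the pair gives M_A = 365.9 kip·ft and M_B = 308.9 kip·ft (hogging).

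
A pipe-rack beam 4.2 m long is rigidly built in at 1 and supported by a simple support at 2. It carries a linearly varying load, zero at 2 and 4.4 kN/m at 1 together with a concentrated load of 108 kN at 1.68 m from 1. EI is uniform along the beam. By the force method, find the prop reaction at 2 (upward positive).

Release the roller at 2. Primary structure: cantilever fixed at 1.
Deflection at 2 on the released cantilever, summing each load's contribution:
  triangular load, peak 4.4 at the fixed end: w₀L⁴/(30EI) = 45.64/EI
  point load 108 at a = 1.68: Pa²(3L − a)/(6EI) = 554.8/EI
  δ_0 = 600.4/EI
Tip deflection under a unit load at 2: L³/(3EI) = 24.7/EI.
Compatibility at 2: δ_0 − R_2·δ_{22} = 0, so R_2 = 600.4/24.7 = 24.31 kN.

R_2 = 24.31 kN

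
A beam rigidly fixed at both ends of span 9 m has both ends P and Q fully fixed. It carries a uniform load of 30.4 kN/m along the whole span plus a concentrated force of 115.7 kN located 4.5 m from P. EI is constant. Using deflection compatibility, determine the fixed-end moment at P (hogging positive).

M_P = 335.4 kN·m

Release both end moments; the primary structure is a simply-supported span PQ with redundants M_P and M_Q.
Simple-span end rotations at P and Q under the given loads:
  at P: UDL 30.4: wL³/(24EI) = 923.4/EI
  at Q: UDL 30.4: wL³/(24EI) = 923.4/EI
  at P: point load 115.7 at a = 4.5: Pab(L + b)/(6LEI) = 585.7/EI
  at Q: point load 115.7 at a = 4.5: Pab(L + a)/(6LEI) = 585.7/EI
  θ_P0 = 1509/EI,  θ_Q0 = 1509/EI
Flexibility coefficients: a unit moment at one end gives L/(3EI) there and L/(6EI) at the far end, so f₁₁ = f₂₂ = 3/EI and f₁₂ = f₂₁ = 1.5/EI.
Compatibility — zero rotation at each built-in end:
  3 M_P + 1.5 M_Q = 1509
  1.5 M_P + 3 M_Q = 1509
Solving the pair gives M_P = 335.4 kN·m and M_Q = 335.4 kN·m (hogging).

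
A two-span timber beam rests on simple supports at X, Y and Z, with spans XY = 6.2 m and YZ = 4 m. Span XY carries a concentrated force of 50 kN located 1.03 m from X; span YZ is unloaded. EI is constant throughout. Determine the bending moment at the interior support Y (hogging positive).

M_Y = 15.22 kN·m

Release continuity at Y by inserting a hinge; the redundant is the internal moment M_Y. The primary structure is two simply-supported spans XY and YZ.
Discontinuity in slope at Y on the released structure — sum the simple-span end rotations:
  span XY: point load 50 at a = 1.03: Pab(L + a)/(6LEI) = 51.75/EI
  relative rotation θ_0 = (51.75 + 0)/EI = 51.75/EI
A unit hogging moment at Y produces rotation L₁/(3EI) + L₂/(3EI) = 3.4/EI.
Compatibility: M_Y·(L₁+L₂)/(3EI) = θ_0, giving M_Y = 15.22 kN·m (hogging).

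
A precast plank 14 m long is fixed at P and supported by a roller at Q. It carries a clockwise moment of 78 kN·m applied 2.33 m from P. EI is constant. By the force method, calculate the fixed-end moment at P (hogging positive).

Remove the prop at Q; the released (primary) structure is a cantilever built in at P.
Free-end deflection of the primary structure under the applied loading (downward +):
  clockwise couple 78 at a = 2.33: M₀a(2L − a)/(2EI) = 2333/EI
Tip deflection under a unit load at Q: L³/(3EI) = 914.7/EI.
The prop prevents deflection at Q: R_Q = δ_0/δ_{QQ} = 2333/914.7 = 2.55 kN.
Moment equilibrium about P: M_P = Σ(load moments about P) − R_Q·L = 78 − 2.55×14 = 42.3 kN·m.

M_P = 42.3 kN·m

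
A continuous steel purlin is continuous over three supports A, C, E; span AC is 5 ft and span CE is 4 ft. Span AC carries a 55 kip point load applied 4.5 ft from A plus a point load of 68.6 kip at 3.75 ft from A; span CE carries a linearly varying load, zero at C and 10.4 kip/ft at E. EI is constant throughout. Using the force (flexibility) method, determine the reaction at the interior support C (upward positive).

Take M_C as the redundant. Released structure: two simple spans AC and CE with a hinge at C.
Rotations at C on the released spans (each span's end-slope, ×1/EI):
  span AC: point load 55 at a = 4.5: Pab(L + a)/(6LEI) = 39.19/EI
  span AC: point load 68.6 at a = 3.75: Pab(L + a)/(6LEI) = 93.79/EI
  span CE: triangular load, peak 10.4: 7w₀L³/(360EI) = 12.94/EI
  relative rotation θ_0 = (133 + 12.94)/EI = 145.9/EI
A unit hogging moment at C produces rotation L₁/(3EI) + L₂/(3EI) = 3/EI.
Compatibility: M_C·(L₁+L₂)/(3EI) = θ_0, giving M_C = 48.64 kip·ft (hogging).
Span AC, ΣM about A with M_C applied at C: R_C^{AC}·5 = 504.8 + 48.64, so R_C^{AC} = 110.7 kip and R_A = 123.6 − 110.7 = 12.92 kip.
Span CE, ΣM about E: R_C^{CE}·4 = 27.73 + 48.64, so R_C^{CE} = 19.09 kip and R_E = 20.8 − 19.09 = 1.707 kip.
R_C = 110.7 + 19.09 = 129.8 kip.

R_C = 129.8 kip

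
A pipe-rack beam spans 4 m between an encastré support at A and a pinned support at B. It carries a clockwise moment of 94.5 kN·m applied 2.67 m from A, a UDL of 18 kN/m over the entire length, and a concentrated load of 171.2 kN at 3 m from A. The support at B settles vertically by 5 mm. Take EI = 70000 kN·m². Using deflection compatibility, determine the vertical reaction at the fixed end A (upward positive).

R_A = 92.75 kN

Release the roller at B. Primary structure: cantilever fixed at A.
Downward deflection at the released point B due to the loads:
  clockwise couple 94.5 at a = 2.67: M₀a(2L − a)/(2EI) = 672.4/EI
  UDL 18: wL⁴/(8EI) = 576/EI
  point load 171.2 at a = 3: Pa²(3L − a)/(6EI) = 2311/EI
  δ_0 = 3560/EI
Flexibility coefficient — unit upward force at B: δ_{BB} = L³/(3EI) = 21.33/EI.
With EI = 70000 kN·m²: δ_0 = 0.050852 m and δ_{BB} = 0.000305 m/kN.
Compatibility — the beam at B must follow the support down by 0.005 m: δ_0 − R_B·δ_{BB} = 0.005, so R_B = (0.050852 − 0.005)/0.000305 = 150.5 kN.
Vertical equilibrium: R_A = ΣP − R_B = 243.2 − 150.5 = 92.75 kN.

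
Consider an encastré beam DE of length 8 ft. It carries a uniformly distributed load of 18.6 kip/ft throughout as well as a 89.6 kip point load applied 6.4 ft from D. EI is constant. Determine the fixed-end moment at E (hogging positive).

M_E = 191 kip·ft

Release both end moments; the primary structure is a simply-supported span DE with redundants M_D and M_E.
End rotations of the released simple span under the applied load (×1/EI):
  at D: UDL 18.6: wL³/(24EI) = 396.8/EI
  at E: UDL 18.6: wL³/(24EI) = 396.8/EI
  at D: point load 89.6 at a = 6.4: Pab(L + b)/(6LEI) = 183.5/EI
  at E: point load 89.6 at a = 6.4: Pab(L + a)/(6LEI) = 275.3/EI
  θ_D0 = 580.3/EI,  θ_E0 = 672.1/EI
Flexibility coefficients: a unit moment at one end gives L/(3EI) there and L/(6EI) at the far end, so f₁₁ = f₂₂ = 2.667/EI and f₁₂ = f₂₁ = 1.333/EI.
Compatibility — zero rotation at each built-in end:
  2.667 M_D + 1.333 M_E = 580.3
  1.333 M_D + 2.667 M_E = 672.1
Solving the pair gives M_D = 122.1 kip·ft and M_E = 191 kip·ft (hogging).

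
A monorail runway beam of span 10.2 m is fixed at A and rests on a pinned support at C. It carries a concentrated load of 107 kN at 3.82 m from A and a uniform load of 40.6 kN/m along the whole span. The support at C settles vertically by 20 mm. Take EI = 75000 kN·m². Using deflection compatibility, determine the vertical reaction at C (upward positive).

R_C = 170.8 kN

Choose R_C as the redundant. The primary structure is the cantilever fixed at A.
Downward deflection at the released point C due to the loads:
  point load 107 at a = 3.82: Pa²(3L − a)/(6EI) = 6969/EI
  UDL 40.6: wL⁴/(8EI) = 54933/EI
  δ_0 = 61902/EI
Flexibility coefficient — unit upward force at C: δ_{CC} = L³/(3EI) = 353.7/EI.
With EI = 75000 kN·m²: δ_0 = 0.82537 m and δ_{CC} = 0.004716 m/kN.
Compatibility — the beam at C must follow the support down by 0.02 m: δ_0 − R_C·δ_{CC} = 0.02, so R_C = (0.82537 − 0.02)/0.004716 = 170.8 kN.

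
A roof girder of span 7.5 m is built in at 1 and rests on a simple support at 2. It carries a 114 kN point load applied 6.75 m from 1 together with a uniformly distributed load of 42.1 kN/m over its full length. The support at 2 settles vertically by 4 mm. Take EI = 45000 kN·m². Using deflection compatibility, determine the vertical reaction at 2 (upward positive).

Remove the prop at 2; the released (primary) structure is a cantilever built in at 1.
Downward deflection at the released point 2 due to the loads:
  point load 114 at a = 6.75: Pa²(3L − a)/(6EI) = 13635/EI
  UDL 42.1: wL⁴/(8EI) = 16651/EI
  δ_0 = 30285/EI
Flexibility coefficient — unit upward force at 2: δ_{22} = L³/(3EI) = 140.6/EI.
With EI = 45000 kN·m²: δ_0 = 0.67301 m and δ_{22} = 0.003125 m/kN.
Compatibility — the beam at 2 must follow the support down by 0.004 m: δ_0 − R_2·δ_{22} = 0.004, so R_2 = (0.67301 − 0.004)/0.003125 = 214.1 kN.

R_2 = 214.1 kN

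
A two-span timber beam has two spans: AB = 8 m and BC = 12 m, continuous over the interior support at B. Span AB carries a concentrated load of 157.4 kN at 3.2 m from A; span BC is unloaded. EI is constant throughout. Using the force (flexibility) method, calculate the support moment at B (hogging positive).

M_B = 84.62 kN·m

Insert a hinge at B; M_B is the redundant, and each span becomes simply supported.
End slopes at the hinge B, treating each span as simply supported:
  span AB: point load 157.4 at a = 3.2: Pab(L + a)/(6LEI) = 564.1/EI
  relative rotation θ_0 = (564.1 + 0)/EI = 564.1/EI
A unit hogging moment at B produces rotation L₁/(3EI) + L₂/(3EI) = 6.667/EI.
Slope continuity at B: θ_0 = M_B·6.667/EI, so M_B = 564.1/6.667 = 84.62 kN·m (hogging).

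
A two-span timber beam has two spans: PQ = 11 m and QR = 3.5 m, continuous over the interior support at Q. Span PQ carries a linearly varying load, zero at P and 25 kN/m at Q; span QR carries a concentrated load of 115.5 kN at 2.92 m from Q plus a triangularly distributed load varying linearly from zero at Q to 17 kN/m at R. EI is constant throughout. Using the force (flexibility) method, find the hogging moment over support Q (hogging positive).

M_Q = 163.8 kN·m

Take M_Q as the redundant. Released structure: two simple spans PQ and QR with a hinge at Q.
End slopes at the hinge Q, treating each span as simply supported:
  span PQ: triangular load, peak 25: w₀L³/(45EI) = 739.4/EI
  span QR: point load 115.5 at a = 2.92: Pab(L + b)/(6LEI) = 38/EI
  span QR: triangular load, peak 17: 7w₀L³/(360EI) = 14.17/EI
  relative rotation θ_0 = (739.4 + 52.18)/EI = 791.6/EI
A unit hogging moment at Q produces rotation L₁/(3EI) + L₂/(3EI) = 4.833/EI.
Slope continuity at Q: θ_0 = M_Q·4.833/EI, so M_Q = 791.6/4.833 = 163.8 kN·m (hogging).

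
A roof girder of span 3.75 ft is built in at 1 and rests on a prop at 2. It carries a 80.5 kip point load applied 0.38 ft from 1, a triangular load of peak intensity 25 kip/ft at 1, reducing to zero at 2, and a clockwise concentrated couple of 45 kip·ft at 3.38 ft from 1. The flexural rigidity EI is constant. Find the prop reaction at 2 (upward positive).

R_2 = 28.4 kip

Choose R_2 as the redundant. The primary structure is the cantilever fixed at 1.
Primary-structure tip deflection at 2 by superposition:
  point load 80.5 at a = 0.38: Pa²(3L − a)/(6EI) = 21.06/EI
  triangular load, peak 25 at the fixed end: w₀L⁴/(30EI) = 164.8/EI
  clockwise couple 45 at a = 3.38: M₀a(2L − a)/(2EI) = 313.3/EI
  δ_0 = 499.2/EI
Flexibility coefficient — unit upward force at 2: δ_{22} = L³/(3EI) = 17.58/EI.
The prop prevents deflection at 2: R_2 = δ_0/δ_{22} = 499.2/17.58 = 28.4 kip.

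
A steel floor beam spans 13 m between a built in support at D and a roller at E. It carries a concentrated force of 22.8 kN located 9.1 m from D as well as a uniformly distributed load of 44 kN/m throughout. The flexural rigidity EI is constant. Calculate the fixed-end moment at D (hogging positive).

Choose R_E as the redundant. The primary structure is the cantilever fixed at D.
Free-end deflection of the primary structure under the applied loading (downward +):
  point load 22.8 at a = 9.1: Pa²(3L − a)/(6EI) = 9409/EI
  UDL 44: wL⁴/(8EI) = 157086/EI
  δ_0 = 166494/EI
Tip deflection under a unit load at E: L³/(3EI) = 732.3/EI.
The prop prevents deflection at E: R_E = δ_0/δ_{EE} = 166494/732.3 = 227.3 kN.
Moment equilibrium about D: M_D = Σ(load moments about D) − R_E·L = 3925 − 227.3×13 = 970 kN·m.

M_D = 970 kN·m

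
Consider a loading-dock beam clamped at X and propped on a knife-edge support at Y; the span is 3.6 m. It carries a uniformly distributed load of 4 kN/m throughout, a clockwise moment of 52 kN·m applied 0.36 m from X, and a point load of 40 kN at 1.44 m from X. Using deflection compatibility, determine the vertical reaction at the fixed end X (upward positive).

Remove the prop at Y; the released (primary) structure is a cantilever built in at X.
Primary-structure tip deflection at Y by superposition:
  UDL 4: wL⁴/(8EI) = 83.98/EI
  clockwise couple 52 at a = 0.36: M₀a(2L − a)/(2EI) = 64.02/EI
  point load 40 at a = 1.44: Pa²(3L − a)/(6EI) = 129.4/EI
  δ_0 = 277.4/EI
Flexibility coefficient — unit upward force at Y: δ_{YY} = L³/(3EI) = 15.55/EI.
Compatibility at Y: δ_0 − R_Y·δ_{YY} = 0, so R_Y = 277.4/15.55 = 17.84 kN.
Vertical equilibrium: R_X = ΣP − R_Y = 54.4 − 17.84 = 36.56 kN.

R_X = 36.56 kN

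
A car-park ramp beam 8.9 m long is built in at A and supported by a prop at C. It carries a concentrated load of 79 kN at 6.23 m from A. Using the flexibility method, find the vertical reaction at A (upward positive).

Remove the prop at C; the released (primary) structure is a cantilever built in at A.
Deflection at C on the released cantilever, summing each load's contribution:
  point load 79 at a = 6.23: Pa²(3L − a)/(6EI) = 10461/EI
Tip deflection under a unit load at C: L³/(3EI) = 235/EI.
The prop prevents deflection at C: R_C = δ_0/δ_{CC} = 10461/235 = 44.52 kN.
Vertical equilibrium: R_A = ΣP − R_C = 79 − 44.52 = 34.48 kN.

R_A = 34.48 kN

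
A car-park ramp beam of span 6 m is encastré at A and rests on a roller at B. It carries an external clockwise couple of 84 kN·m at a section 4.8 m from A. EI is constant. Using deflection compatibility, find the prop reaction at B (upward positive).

Choose R_B as the redundant. The primary structure is the cantilever fixed at A.
Free-end deflection of the primary structure under the applied loading (downward +):
  clockwise couple 84 at a = 4.8: M₀a(2L − a)/(2EI) = 1452/EI
Flexibility coefficient — unit upward force at B: δ_{BB} = L³/(3EI) = 72/EI.
The prop prevents deflection at B: R_B = δ_0/δ_{BB} = 1452/72 = 20.16 kN.

R_B = 20.16 kN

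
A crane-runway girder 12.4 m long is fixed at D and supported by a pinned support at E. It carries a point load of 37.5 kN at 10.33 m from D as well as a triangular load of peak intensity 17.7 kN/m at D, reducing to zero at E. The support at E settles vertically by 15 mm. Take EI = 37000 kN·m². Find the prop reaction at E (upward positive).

Take the reaction at E as the redundant and release it; the primary structure is a cantilever fixed at D.
Free-end deflection of the primary structure under the applied loading (downward +):
  point load 37.5 at a = 10.33: Pa²(3L − a)/(6EI) = 17920/EI
  triangular load, peak 17.7 at the fixed end: w₀L⁴/(30EI) = 13949/EI
  δ_0 = 31869/EI
Tip deflection under a unit load at E: L³/(3EI) = 635.5/EI.
With EI = 37000 kN·m²: δ_0 = 0.86133 m and δ_{EE} = 0.017177 m/kN.
Compatibility — the beam at E must follow the support down by 0.015 m: δ_0 − R_E·δ_{EE} = 0.015, so R_E = (0.86133 − 0.015)/0.017177 = 49.27 kN.

R_E = 49.27 kN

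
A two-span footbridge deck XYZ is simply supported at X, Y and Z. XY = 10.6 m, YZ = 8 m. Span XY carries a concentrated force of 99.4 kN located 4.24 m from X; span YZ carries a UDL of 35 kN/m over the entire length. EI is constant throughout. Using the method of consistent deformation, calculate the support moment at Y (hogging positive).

Release continuity at Y by inserting a hinge; the redundant is the internal moment M_Y. The primary structure is two simply-supported spans XY and YZ.
Rotations at Y on the released spans (each span's end-slope, ×1/EI):
  span XY: point load 99.4 at a = 4.24: Pab(L + a)/(6LEI) = 625.4/EI
  span YZ: UDL 35: wL³/(24EI) = 746.7/EI
  relative rotation θ_0 = (625.4 + 746.7)/EI = 1372/EI
A unit hogging moment at Y produces rotation L₁/(3EI) + L₂/(3EI) = 6.2/EI.
Slope continuity at Y: θ_0 = M_Y·6.2/EI, so M_Y = 1372/6.2 = 221.3 kN·m (hogging).

M_Y = 221.3 kN·m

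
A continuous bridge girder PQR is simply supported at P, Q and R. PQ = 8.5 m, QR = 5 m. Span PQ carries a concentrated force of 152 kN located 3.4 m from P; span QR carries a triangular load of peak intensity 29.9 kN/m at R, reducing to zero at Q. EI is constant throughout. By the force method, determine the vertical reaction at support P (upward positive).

Insert a hinge at Q; M_Q is the redundant, and each span becomes simply supported.
Rotations at Q on the released spans (each span's end-slope, ×1/EI):
  span PQ: point load 152 at a = 3.4: Pab(L + a)/(6LEI) = 615/EI
  span QR: triangular load, peak 29.9: 7w₀L³/(360EI) = 72.67/EI
  relative rotation θ_0 = (615 + 72.67)/EI = 687.7/EI
A unit hogging moment at Q produces rotation L₁/(3EI) + L₂/(3EI) = 4.5/EI.
Slope continuity at Q: θ_0 = M_Q·4.5/EI, so M_Q = 687.7/4.5 = 152.8 kN·m (hogging).
Span PQ, ΣM about P with M_Q applied at Q: R_Q^{PQ}·8.5 = 516.8 + 152.8, so R_Q^{PQ} = 78.78 kN and R_P = 152 − 78.78 = 73.22 kN.

R_P = 73.22 kN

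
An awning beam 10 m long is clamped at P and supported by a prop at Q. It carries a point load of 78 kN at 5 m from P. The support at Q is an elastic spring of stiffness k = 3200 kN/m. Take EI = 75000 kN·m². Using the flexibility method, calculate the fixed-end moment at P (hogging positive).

Take the reaction at Q as the redundant and release it; the primary structure is a cantilever fixed at P.
Free-end deflection of the primary structure under the applied loading (downward +):
  point load 78 at a = 5: Pa²(3L − a)/(6EI) = 8125/EI
Flexibility coefficient — unit upward force at Q: δ_{QQ} = L³/(3EI) = 333.3/EI.
With EI = 75000 kN·m²: δ_0 = 0.10833 m and δ_{QQ} = 0.004444 m/kN.
Compatibility — the spring shortens by R_Q/k under the reaction it provides: δ_0 − R_Q·δ_{QQ} = R_Q/k. With 1/k = 0.000313 m/kN, R_Q = δ_0 / (δ_{QQ} + 1/k) = 0.10833 / (0.004444 + 0.000313) = 22.77 kN.
Moment equilibrium about P: M_P = Σ(load moments about P) − R_Q·L = 390 − 22.77×10 = 162.3 kN·m.

M_P = 162.3 kN·m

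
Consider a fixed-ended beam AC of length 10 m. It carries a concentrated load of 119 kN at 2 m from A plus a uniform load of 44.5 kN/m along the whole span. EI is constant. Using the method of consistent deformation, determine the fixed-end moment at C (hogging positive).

M_C = 408.9 kN·m

Release both end moments; the primary structure is a simply-supported span AC with redundants M_A and M_C.
On the primary (simply-supported) span, the end slopes from the loading are:
  at A: point load 119 at a = 2: Pab(L + b)/(6LEI) = 571.2/EI
  at C: point load 119 at a = 2: Pab(L + a)/(6LEI) = 380.8/EI
  at A: UDL 44.5: wL³/(24EI) = 1854/EI
  at C: UDL 44.5: wL³/(24EI) = 1854/EI
  θ_A0 = 2425/EI,  θ_C0 = 2235/EI
Flexibility coefficients: a unit moment at one end gives L/(3EI) there and L/(6EI) at the far end, so f₁₁ = f₂₂ = 3.333/EI and f₁₂ = f₂₁ = 1.667/EI.
Compatibility — zero rotation at each built-in end:
  3.333 M_A + 1.667 M_C = 2425
  1.667 M_A + 3.333 M_C = 2235
Solving the pair gives M_A = 523.2 kN·m and M_C = 408.9 kN·m (hogging).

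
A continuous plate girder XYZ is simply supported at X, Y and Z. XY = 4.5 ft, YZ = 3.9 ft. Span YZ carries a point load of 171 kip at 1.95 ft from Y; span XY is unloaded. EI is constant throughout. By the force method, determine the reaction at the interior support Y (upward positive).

R_Y = 113.3 kip

Insert a hinge at Y; M_Y is the redundant, and each span becomes simply supported.
Discontinuity in slope at Y on the released structure — sum the simple-span end rotations:
  span YZ: point load 171 at a = 1.95: Pab(L + b)/(6LEI) = 162.6/EI
  relative rotation θ_0 = (0 + 162.6)/EI = 162.6/EI
A unit hogging moment at Y produces rotation L₁/(3EI) + L₂/(3EI) = 2.8/EI.
Compatibility: M_Y·(L₁+L₂)/(3EI) = θ_0, giving M_Y = 58.06 kip·ft (hogging).
Span XY, ΣM about X with M_Y applied at Y: R_Y^{XY}·4.5 = 0 + 58.06, so R_Y^{XY} = 12.9 kip and R_X = 0 − 12.9 = -12.9 kip.
Span YZ, ΣM about Z: R_Y^{YZ}·3.9 = 333.4 + 58.06, so R_Y^{YZ} = 100.4 kip and R_Z = 171 − 100.4 = 70.61 kip.
R_Y = 12.9 + 100.4 = 113.3 kip.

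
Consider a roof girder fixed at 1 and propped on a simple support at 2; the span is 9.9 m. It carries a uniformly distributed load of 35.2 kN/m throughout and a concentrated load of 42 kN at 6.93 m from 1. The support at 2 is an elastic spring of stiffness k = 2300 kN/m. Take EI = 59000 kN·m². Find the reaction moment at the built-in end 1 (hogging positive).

Release the roller at 2. Primary structure: cantilever fixed at 1.
Deflection at 2 on the released cantilever, summing each load's contribution:
  UDL 35.2: wL⁴/(8EI) = 42266/EI
  point load 42 at a = 6.93: Pa²(3L − a)/(6EI) = 7655/EI
  δ_0 = 49921/EI
Tip deflection under a unit load at 2: L³/(3EI) = 323.4/EI.
With EI = 59000 kN·m²: δ_0 = 0.84612 m and δ_{22} = 0.005482 m/kN.
Compatibility — the spring shortens by R_2/k under the reaction it provides: δ_0 − R_2·δ_{22} = R_2/k. With 1/k = 0.000435 m/kN, R_2 = δ_0 / (δ_{22} + 1/k) = 0.84612 / (0.005482 + 0.000435) = 143 kN.
Moment equilibrium about 1: M_1 = Σ(load moments about 1) − R_2·L = 2016 − 143×9.9 = 600.3 kN·m.

M_1 = 600.3 kN·m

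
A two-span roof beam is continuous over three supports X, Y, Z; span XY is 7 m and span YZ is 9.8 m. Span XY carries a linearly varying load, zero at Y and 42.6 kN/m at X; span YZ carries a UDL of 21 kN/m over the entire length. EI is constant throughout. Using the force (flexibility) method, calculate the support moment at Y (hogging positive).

M_Y = 197.8 kN·m

Take M_Y as the redundant. Released structure: two simple spans XY and YZ with a hinge at Y.
Rotations at Y on the released spans (each span's end-slope, ×1/EI):
  span XY: triangular load, peak 42.6: 7w₀L³/(360EI) = 284.1/EI
  span YZ: UDL 21: wL³/(24EI) = 823.5/EI
  relative rotation θ_0 = (284.1 + 823.5)/EI = 1108/EI
A unit hogging moment at Y produces rotation L₁/(3EI) + L₂/(3EI) = 5.6/EI.
Slope continuity at Y: θ_0 = M_Y·5.6/EI, so M_Y = 1108/5.6 = 197.8 kN·m (hogging).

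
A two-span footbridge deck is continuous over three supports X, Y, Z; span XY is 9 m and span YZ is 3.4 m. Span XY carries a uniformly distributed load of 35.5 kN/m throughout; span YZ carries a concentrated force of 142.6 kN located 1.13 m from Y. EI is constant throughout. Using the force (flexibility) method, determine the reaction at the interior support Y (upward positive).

R_Y = 370.6 kN

Release continuity at Y by inserting a hinge; the redundant is the internal moment M_Y. The primary structure is two simply-supported spans XY and YZ.
Rotations at Y on the released spans (each span's end-slope, ×1/EI):
  span XY: UDL 35.5: wL³/(24EI) = 1078/EI
  span YZ: point load 142.6 at a = 1.13: Pab(L + b)/(6LEI) = 101.7/EI
  relative rotation θ_0 = (1078 + 101.7)/EI = 1180/EI
A unit hogging moment at Y produces rotation L₁/(3EI) + L₂/(3EI) = 4.133/EI.
Slope continuity at Y: θ_0 = M_Y·4.133/EI, so M_Y = 1180/4.133 = 285.5 kN·m (hogging).
Span XY, ΣM about X with M_Y applied at Y: R_Y^{XY}·9 = 1438 + 285.5, so R_Y^{XY} = 191.5 kN and R_X = 319.5 − 191.5 = 128 kN.
Span YZ, ΣM about Z: R_Y^{YZ}·3.4 = 323.7 + 285.5, so R_Y^{YZ} = 179.2 kN and R_Z = 142.6 − 179.2 = -36.57 kN.
R_Y = 191.5 + 179.2 = 370.6 kN.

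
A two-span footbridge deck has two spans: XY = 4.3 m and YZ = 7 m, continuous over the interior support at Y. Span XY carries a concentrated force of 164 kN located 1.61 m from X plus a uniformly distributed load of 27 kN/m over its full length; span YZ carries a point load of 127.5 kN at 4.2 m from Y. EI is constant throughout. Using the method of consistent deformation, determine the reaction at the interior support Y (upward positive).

R_Y = 230.5 kN

Take M_Y as the redundant. Released structure: two simple spans XY and YZ with a hinge at Y.
Rotations at Y on the released spans (each span's end-slope, ×1/EI):
  span XY: point load 164 at a = 1.61: Pab(L + a)/(6LEI) = 162.7/EI
  span XY: UDL 27: wL³/(24EI) = 89.45/EI
  span YZ: point load 127.5 at a = 4.2: Pab(L + b)/(6LEI) = 349.9/EI
  relative rotation θ_0 = (252.1 + 349.9)/EI = 602/EI
A unit hogging moment at Y produces rotation L₁/(3EI) + L₂/(3EI) = 3.767/EI.
Slope continuity at Y: θ_0 = M_Y·3.767/EI, so M_Y = 602/3.767 = 159.8 kN·m (hogging).
Span XY, ΣM about X with M_Y applied at Y: R_Y^{XY}·4.3 = 513.7 + 159.8, so R_Y^{XY} = 156.6 kN and R_X = 280.1 − 156.6 = 123.5 kN.
Span YZ, ΣM about Z: R_Y^{YZ}·7 = 357 + 159.8, so R_Y^{YZ} = 73.83 kN and R_Z = 127.5 − 73.83 = 53.67 kN.
R_Y = 156.6 + 73.83 = 230.5 kN.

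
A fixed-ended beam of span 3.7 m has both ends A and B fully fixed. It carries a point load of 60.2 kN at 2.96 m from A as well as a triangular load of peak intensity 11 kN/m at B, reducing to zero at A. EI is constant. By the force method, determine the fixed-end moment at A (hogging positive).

Release both end moments; the primary structure is a simply-supported span AB with redundants M_A and M_B.
On the primary (simply-supported) span, the end slopes from the loading are:
  at A: point load 60.2 at a = 2.96: Pab(L + b)/(6LEI) = 26.37/EI
  at B: point load 60.2 at a = 2.96: Pab(L + a)/(6LEI) = 39.56/EI
  at A: triangular load, peak 11: 7w₀L³/(360EI) = 10.83/EI
  at B: triangular load, peak 11: w₀L³/(45EI) = 12.38/EI
  θ_A0 = 37.21/EI,  θ_B0 = 51.94/EI
Flexibility coefficients: a unit moment at one end gives L/(3EI) there and L/(6EI) at the far end, so f₁₁ = f₂₂ = 1.233/EI and f₁₂ = f₂₁ = 0.6167/EI.
Compatibility — zero rotation at each built-in end:
  1.233 M_A + 0.6167 M_B = 37.21
  0.6167 M_A + 1.233 M_B = 51.94
Solving the pair gives M_A = 12.15 kN·m and M_B = 36.04 kN·m (hogging).

M_A = 12.15 kN·m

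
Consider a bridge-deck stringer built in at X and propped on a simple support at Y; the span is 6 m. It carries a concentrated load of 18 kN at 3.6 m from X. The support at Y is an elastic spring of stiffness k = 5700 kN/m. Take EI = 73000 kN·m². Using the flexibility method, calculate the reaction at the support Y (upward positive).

R_Y = 6.602 kN

Take the reaction at Y as the redundant and release it; the primary structure is a cantilever fixed at X.
Free-end deflection of the primary structure under the applied loading (downward +):
  point load 18 at a = 3.6: Pa²(3L − a)/(6EI) = 559.9/EI
Tip deflection under a unit load at Y: L³/(3EI) = 72/EI.
With EI = 73000 kN·m²: δ_0 = 0.007669 m and δ_{YY} = 0.000986 m/kN.
Compatibility — the spring shortens by R_Y/k under the reaction it provides: δ_0 − R_Y·δ_{YY} = R_Y/k. With 1/k = 0.000175 m/kN, R_Y = δ_0 / (δ_{YY} + 1/k) = 0.007669 / (0.000986 + 0.000175) = 6.602 kN.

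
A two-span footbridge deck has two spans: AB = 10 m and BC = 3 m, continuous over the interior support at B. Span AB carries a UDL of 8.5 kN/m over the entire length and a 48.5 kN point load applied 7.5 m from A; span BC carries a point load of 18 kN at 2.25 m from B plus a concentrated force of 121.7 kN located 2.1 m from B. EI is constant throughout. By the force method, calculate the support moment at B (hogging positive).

Take M_B as the redundant. Released structure: two simple spans AB and BC with a hinge at B.
Discontinuity in slope at B on the released structure — sum the simple-span end rotations:
  span AB: UDL 8.5: wL³/(24EI) = 354.2/EI
  span AB: point load 48.5 at a = 7.5: Pab(L + a)/(6LEI) = 265.2/EI
  span BC: point load 18 at a = 2.25: Pab(L + b)/(6LEI) = 6.328/EI
  span BC: point load 121.7 at a = 2.1: Pab(L + b)/(6LEI) = 49.84/EI
  relative rotation θ_0 = (619.4 + 56.16)/EI = 675.6/EI
A unit hogging moment at B produces rotation L₁/(3EI) + L₂/(3EI) = 4.333/EI.
Slope continuity at B: θ_0 = M_B·4.333/EI, so M_B = 675.6/4.333 = 155.9 kN·m (hogging).

M_B = 155.9 kN·m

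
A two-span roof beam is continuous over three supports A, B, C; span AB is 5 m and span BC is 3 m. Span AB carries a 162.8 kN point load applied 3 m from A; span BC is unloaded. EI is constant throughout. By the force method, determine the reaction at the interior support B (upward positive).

Take M_B as the redundant. Released structure: two simple spans AB and BC with a hinge at B.
Discontinuity in slope at B on the released structure — sum the simple-span end rotations:
  span AB: point load 162.8 at a = 3: Pab(L + a)/(6LEI) = 260.5/EI
  relative rotation θ_0 = (260.5 + 0)/EI = 260.5/EI
A unit hogging moment at B produces rotation L₁/(3EI) + L₂/(3EI) = 2.667/EI.
Slope continuity at B: θ_0 = M_B·2.667/EI, so M_B = 260.5/2.667 = 97.68 kN·m (hogging).
Span AB, ΣM about A with M_B applied at B: R_B^{AB}·5 = 488.4 + 97.68, so R_B^{AB} = 117.2 kN and R_A = 162.8 − 117.2 = 45.58 kN.
Span BC, ΣM about C: R_B^{BC}·3 = 0 + 97.68, so R_B^{BC} = 32.56 kN and R_C = 0 − 32.56 = -32.56 kN.
R_B = 117.2 + 32.56 = 149.8 kN.

R_B = 149.8 kN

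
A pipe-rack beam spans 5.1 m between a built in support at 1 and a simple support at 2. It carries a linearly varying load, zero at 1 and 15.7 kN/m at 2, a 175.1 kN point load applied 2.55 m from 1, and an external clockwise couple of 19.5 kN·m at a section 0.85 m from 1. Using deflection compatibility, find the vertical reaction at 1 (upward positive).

Remove the prop at 2; the released (primary) structure is a cantilever built in at 1.
Free-end deflection of the primary structure under the applied loading (downward +):
  triangular load, peak 15.7 at the free end: 11w₀L⁴/(120EI) = 973.6/EI
  point load 175.1 at a = 2.55: Pa²(3L − a)/(6EI) = 2419/EI
  clockwise couple 19.5 at a = 0.85: M₀a(2L − a)/(2EI) = 77.49/EI
  δ_0 = 3471/EI
Tip deflection under a unit load at 2: L³/(3EI) = 44.22/EI.
Compatibility at 2: δ_0 − R_2·δ_{22} = 0, so R_2 = 3471/44.22 = 78.49 kN.
Vertical equilibrium: R_1 = ΣP − R_2 = 215.1 − 78.49 = 136.6 kN.

R_1 = 136.6 kN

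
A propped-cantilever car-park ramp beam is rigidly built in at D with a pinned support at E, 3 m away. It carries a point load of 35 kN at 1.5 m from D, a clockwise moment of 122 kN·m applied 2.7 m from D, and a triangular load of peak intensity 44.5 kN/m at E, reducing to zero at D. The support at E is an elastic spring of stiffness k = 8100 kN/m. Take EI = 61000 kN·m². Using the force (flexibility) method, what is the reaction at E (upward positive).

R_E = 58.82 kN

Choose R_E as the redundant. The primary structure is the cantilever fixed at D.
Downward deflection at the released point E due to the loads:
  point load 35 at a = 1.5: Pa²(3L − a)/(6EI) = 98.44/EI
  clockwise couple 122 at a = 2.7: M₀a(2L − a)/(2EI) = 543.5/EI
  triangular load, peak 44.5 at the free end: 11w₀L⁴/(120EI) = 330.4/EI
  δ_0 = 972.4/EI
Tip deflection under a unit load at E: L³/(3EI) = 9/EI.
With EI = 61000 kN·m²: δ_0 = 0.01594 m and δ_{EE} = 0.000148 m/kN.
Compatibility — the spring shortens by R_E/k under the reaction it provides: δ_0 − R_E·δ_{EE} = R_E/k. With 1/k = 0.000123 m/kN, R_E = δ_0 / (δ_{EE} + 1/k) = 0.01594 / (0.000148 + 0.000123) = 58.82 kN.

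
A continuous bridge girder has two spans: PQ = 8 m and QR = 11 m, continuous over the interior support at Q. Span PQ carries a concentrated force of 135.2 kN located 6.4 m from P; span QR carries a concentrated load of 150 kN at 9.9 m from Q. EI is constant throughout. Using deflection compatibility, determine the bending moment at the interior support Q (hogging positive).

M_Q = 112.9 kN·m

Take M_Q as the redundant. Released structure: two simple spans PQ and QR with a hinge at Q.
End slopes at the hinge Q, treating each span as simply supported:
  span PQ: point load 135.2 at a = 6.4: Pab(L + a)/(6LEI) = 415.3/EI
  span QR: point load 150 at a = 9.9: Pab(L + b)/(6LEI) = 299.5/EI
  relative rotation θ_0 = (415.3 + 299.5)/EI = 714.8/EI
A unit hogging moment at Q produces rotation L₁/(3EI) + L₂/(3EI) = 6.333/EI.
Compatibility: M_Q·(L₁+L₂)/(3EI) = θ_0, giving M_Q = 112.9 kN·m (hogging).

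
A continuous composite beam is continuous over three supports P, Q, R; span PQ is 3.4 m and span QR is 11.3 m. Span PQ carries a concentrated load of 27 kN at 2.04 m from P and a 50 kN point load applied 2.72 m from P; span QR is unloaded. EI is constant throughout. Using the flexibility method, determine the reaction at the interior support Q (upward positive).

Release continuity at Q by inserting a hinge; the redundant is the internal moment M_Q. The primary structure is two simply-supported spans PQ and QR.
End slopes at the hinge Q, treating each span as simply supported:
  span PQ: point load 27 at a = 2.04: Pab(L + a)/(6LEI) = 19.98/EI
  span PQ: point load 50 at a = 2.72: Pab(L + a)/(6LEI) = 27.74/EI
  relative rotation θ_0 = (47.72 + 0)/EI = 47.72/EI
A unit hogging moment at Q produces rotation L₁/(3EI) + L₂/(3EI) = 4.9/EI.
Compatibility: M_Q·(L₁+L₂)/(3EI) = θ_0, giving M_Q = 9.739 kN·m (hogging).
Span PQ, ΣM about P with M_Q applied at Q: R_Q^{PQ}·3.4 = 191.1 + 9.739, so R_Q^{PQ} = 59.06 kN and R_P = 77 − 59.06 = 17.94 kN.
Span QR, ΣM about R: R_Q^{QR}·11.3 = 0 + 9.739, so R_Q^{QR} = 0.8618 kN and R_R = 0 − 0.8618 = -0.8618 kN.
R_Q = 59.06 + 0.8618 = 59.93 kN.

R_Q = 59.93 kN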